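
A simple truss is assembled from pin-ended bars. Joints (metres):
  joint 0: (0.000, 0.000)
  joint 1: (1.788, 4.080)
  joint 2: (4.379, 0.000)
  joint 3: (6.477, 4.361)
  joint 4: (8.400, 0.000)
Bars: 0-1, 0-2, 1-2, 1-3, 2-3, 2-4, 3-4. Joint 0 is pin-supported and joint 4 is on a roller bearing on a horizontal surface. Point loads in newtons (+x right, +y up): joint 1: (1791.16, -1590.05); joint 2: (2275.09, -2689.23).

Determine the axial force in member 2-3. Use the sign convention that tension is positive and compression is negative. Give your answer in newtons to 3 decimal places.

3061.542

N=5 nodes, M=7 members, R=3 reactions → 2N=10, M+R=10
member 0 (0-1): L=4.4546, (cx,cy)=(0.4014,0.9159)
member 1 (0-2): L=4.3790, (cx,cy)=(1.0000,0.0000)
member 2 (1-2): L=4.8332, (cx,cy)=(0.5361,-0.8442)
member 3 (1-3): L=4.6974, (cx,cy)=(0.9982,0.0598)
member 4 (2-3): L=4.8394, (cx,cy)=(0.4335,0.9011)
member 5 (2-4): L=4.0210, (cx,cy)=(1.0000,0.0000)
member 6 (3-4): L=4.7662, (cx,cy)=(0.4035,-0.9150)
solve A·x = −loads:
  F[0-1] = -1822.1371 N (compression)
  F[0-2] = +4797.6267 N (tension)
  F[1-2] = -82.5138 N (compression)
  F[1-3] = -2482.7485 N (compression)
  F[2-3] = +3061.5424 N (tension)
  F[2-4] = +1151.0514 N (tension)
  F[3-4] = -2852.8816 N (compression)
  Rx@0 = -4066.2500 N
  Ry@0 = +1668.9133 N
  Ry@4 = +2610.3667 N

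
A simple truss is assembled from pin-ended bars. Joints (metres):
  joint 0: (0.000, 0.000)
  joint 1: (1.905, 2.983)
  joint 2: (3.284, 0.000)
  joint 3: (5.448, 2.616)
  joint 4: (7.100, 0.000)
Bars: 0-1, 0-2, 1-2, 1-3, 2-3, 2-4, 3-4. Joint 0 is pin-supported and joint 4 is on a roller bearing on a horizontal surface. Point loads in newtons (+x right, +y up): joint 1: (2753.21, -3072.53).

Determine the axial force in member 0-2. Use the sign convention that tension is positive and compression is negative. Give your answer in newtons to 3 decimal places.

N=5 nodes, M=7 members, R=3 reactions → 2N=10, M+R=10
member 0 (0-1): L=3.5394, (cx,cy)=(0.5382,0.8428)
member 1 (0-2): L=3.2840, (cx,cy)=(1.0000,0.0000)
member 2 (1-2): L=3.2863, (cx,cy)=(0.4196,-0.9077)
member 3 (1-3): L=3.5620, (cx,cy)=(0.9947,-0.1030)
member 4 (2-3): L=3.3950, (cx,cy)=(0.6374,0.7705)
member 5 (2-4): L=3.8160, (cx,cy)=(1.0000,0.0000)
member 6 (3-4): L=3.0940, (cx,cy)=(0.5339,-0.8455)
solve A·x = −loads:
  F[0-1] = -1294.9746 N (compression)
  F[0-2] = +3450.2011 N (tension)
  F[1-2] = -1878.8160 N (compression)
  F[1-3] = -2676.0589 N (compression)
  F[2-3] = +2213.2742 N (tension)
  F[2-4] = +1251.0781 N (tension)
  F[3-4] = -2343.0870 N (compression)
  Rx@0 = -2753.2100 N
  Ry@0 = +1091.4039 N
  Ry@4 = +1981.1261 N

3450.201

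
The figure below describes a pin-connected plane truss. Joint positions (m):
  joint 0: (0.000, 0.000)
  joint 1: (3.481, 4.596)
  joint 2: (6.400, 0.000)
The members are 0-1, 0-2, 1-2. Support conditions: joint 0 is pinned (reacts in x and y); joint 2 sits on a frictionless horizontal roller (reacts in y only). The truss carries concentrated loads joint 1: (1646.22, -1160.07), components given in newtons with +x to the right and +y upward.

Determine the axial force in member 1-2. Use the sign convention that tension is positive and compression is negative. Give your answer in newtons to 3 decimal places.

N=3 nodes, M=3 members, R=3 reactions → 2N=6, M+R=6
member 0 (0-1): L=5.7655, (cx,cy)=(0.6038,0.7972)
member 1 (0-2): L=6.4000, (cx,cy)=(1.0000,0.0000)
member 2 (1-2): L=5.4446, (cx,cy)=(0.5361,-0.8441)
solve A·x = −loads:
  F[0-1] = +819.2718 N (tension)
  F[0-2] = +1151.5703 N (tension)
  F[1-2] = -2147.9449 N (compression)
  Rx@0 = -1646.2200 N
  Ry@0 = -653.0911 N
  Ry@2 = +1813.1611 N

-2147.945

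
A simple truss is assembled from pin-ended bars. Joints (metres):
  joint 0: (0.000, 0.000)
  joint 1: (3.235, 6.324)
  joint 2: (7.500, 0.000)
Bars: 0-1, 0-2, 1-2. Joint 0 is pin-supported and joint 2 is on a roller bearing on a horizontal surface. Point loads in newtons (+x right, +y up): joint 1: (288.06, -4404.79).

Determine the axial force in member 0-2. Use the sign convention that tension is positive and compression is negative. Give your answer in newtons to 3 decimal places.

1445.153

N=3 nodes, M=3 members, R=3 reactions → 2N=6, M+R=6
member 0 (0-1): L=7.1034, (cx,cy)=(0.4554,0.8903)
member 1 (0-2): L=7.5000, (cx,cy)=(1.0000,0.0000)
member 2 (1-2): L=7.6278, (cx,cy)=(0.5591,-0.8291)
solve A·x = −loads:
  F[0-1] = -2540.7382 N (compression)
  F[0-2] = +1445.1531 N (tension)
  F[1-2] = -2584.6018 N (compression)
  Rx@0 = -288.0600 N
  Ry@0 = +2261.9651 N
  Ry@2 = +2142.8249 N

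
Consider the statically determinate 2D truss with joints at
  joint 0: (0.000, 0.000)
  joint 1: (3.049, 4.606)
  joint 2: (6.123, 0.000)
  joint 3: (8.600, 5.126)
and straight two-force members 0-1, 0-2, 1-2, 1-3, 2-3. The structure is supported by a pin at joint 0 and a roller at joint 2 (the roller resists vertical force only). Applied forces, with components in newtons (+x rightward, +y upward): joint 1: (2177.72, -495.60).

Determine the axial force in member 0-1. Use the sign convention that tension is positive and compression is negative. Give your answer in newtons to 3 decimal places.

1666.197

N=4 nodes, M=5 members, R=3 reactions → 2N=8, M+R=8
member 0 (0-1): L=5.5237, (cx,cy)=(0.5520,0.8339)
member 1 (0-2): L=6.1230, (cx,cy)=(1.0000,0.0000)
member 2 (1-2): L=5.5376, (cx,cy)=(0.5551,-0.8318)
member 3 (1-3): L=5.5753, (cx,cy)=(0.9956,0.0933)
member 4 (2-3): L=5.6931, (cx,cy)=(0.4351,0.9004)
solve A·x = −loads:
  F[0-1] = +1666.1968 N (tension)
  F[0-2] = +1258.0099 N (tension)
  F[1-2] = -2266.2073 N (compression)
  F[1-3] = -0.0000 N (compression)
  F[2-3] = -0.0000 N (compression)
  Rx@0 = -2177.7200 N
  Ry@0 = -1389.3686 N
  Ry@2 = +1884.9686 N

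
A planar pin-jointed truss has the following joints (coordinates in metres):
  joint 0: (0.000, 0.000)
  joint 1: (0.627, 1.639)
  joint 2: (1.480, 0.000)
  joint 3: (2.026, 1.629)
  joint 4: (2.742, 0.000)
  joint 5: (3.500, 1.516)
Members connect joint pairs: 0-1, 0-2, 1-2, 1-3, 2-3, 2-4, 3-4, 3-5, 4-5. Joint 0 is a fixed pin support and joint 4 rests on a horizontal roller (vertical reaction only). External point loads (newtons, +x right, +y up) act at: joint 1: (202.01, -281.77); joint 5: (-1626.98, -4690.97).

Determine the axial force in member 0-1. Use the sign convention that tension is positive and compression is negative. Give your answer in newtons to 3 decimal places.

N=6 nodes, M=9 members, R=3 reactions → 2N=12, M+R=12
member 0 (0-1): L=1.7548, (cx,cy)=(0.3573,0.9340)
member 1 (0-2): L=1.4800, (cx,cy)=(1.0000,0.0000)
member 2 (1-2): L=1.8477, (cx,cy)=(0.4617,-0.8871)
member 3 (1-3): L=1.3990, (cx,cy)=(1.0000,-0.0071)
member 4 (2-3): L=1.7181, (cx,cy)=(0.3178,0.9482)
member 5 (2-4): L=1.2620, (cx,cy)=(1.0000,0.0000)
member 6 (3-4): L=1.7794, (cx,cy)=(0.4024,-0.9155)
member 7 (3-5): L=1.4783, (cx,cy)=(0.9971,-0.0764)
member 8 (4-5): L=1.6949, (cx,cy)=(0.4472,0.8944)
solve A·x = −loads:
  F[0-1] = +321.9070 N (tension)
  F[0-2] = -1539.9868 N (compression)
  F[1-2] = -658.3326 N (compression)
  F[1-3] = +216.9378 N (tension)
  F[2-3] = +615.9085 N (tension)
  F[2-4] = -2039.6473 N (compression)
  F[3-4] = -694.1518 N (compression)
  F[3-5] = +694.0111 N (tension)
  F[4-5] = -5185.3536 N (compression)
  Rx@0 = +1424.9700 N
  Ry@0 = -300.6581 N
  Ry@4 = +5273.3981 N

321.907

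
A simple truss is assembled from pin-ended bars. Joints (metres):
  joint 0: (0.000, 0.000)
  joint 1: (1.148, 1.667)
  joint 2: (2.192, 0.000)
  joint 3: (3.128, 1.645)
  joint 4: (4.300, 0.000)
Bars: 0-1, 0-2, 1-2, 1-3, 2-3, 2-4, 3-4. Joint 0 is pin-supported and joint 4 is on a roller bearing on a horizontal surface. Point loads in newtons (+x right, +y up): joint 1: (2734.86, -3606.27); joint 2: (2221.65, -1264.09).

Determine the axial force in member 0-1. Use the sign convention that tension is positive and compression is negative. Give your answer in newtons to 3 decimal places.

-2674.789

N=5 nodes, M=7 members, R=3 reactions → 2N=10, M+R=10
member 0 (0-1): L=2.0241, (cx,cy)=(0.5672,0.8236)
member 1 (0-2): L=2.1920, (cx,cy)=(1.0000,0.0000)
member 2 (1-2): L=1.9669, (cx,cy)=(0.5308,-0.8475)
member 3 (1-3): L=1.9801, (cx,cy)=(0.9999,-0.0111)
member 4 (2-3): L=1.8926, (cx,cy)=(0.4945,0.8692)
member 5 (2-4): L=2.1080, (cx,cy)=(1.0000,0.0000)
member 6 (3-4): L=2.0198, (cx,cy)=(0.5803,-0.8144)
solve A·x = −loads:
  F[0-1] = -2674.7894 N (compression)
  F[0-2] = +6473.5934 N (tension)
  F[1-2] = -1611.2876 N (compression)
  F[1-3] = -3396.9210 N (compression)
  F[2-3] = +3025.5651 N (tension)
  F[2-4] = +1900.4336 N (tension)
  F[3-4] = -3275.1738 N (compression)
  Rx@0 = -4956.5100 N
  Ry@0 = +2202.9426 N
  Ry@4 = +2667.4174 N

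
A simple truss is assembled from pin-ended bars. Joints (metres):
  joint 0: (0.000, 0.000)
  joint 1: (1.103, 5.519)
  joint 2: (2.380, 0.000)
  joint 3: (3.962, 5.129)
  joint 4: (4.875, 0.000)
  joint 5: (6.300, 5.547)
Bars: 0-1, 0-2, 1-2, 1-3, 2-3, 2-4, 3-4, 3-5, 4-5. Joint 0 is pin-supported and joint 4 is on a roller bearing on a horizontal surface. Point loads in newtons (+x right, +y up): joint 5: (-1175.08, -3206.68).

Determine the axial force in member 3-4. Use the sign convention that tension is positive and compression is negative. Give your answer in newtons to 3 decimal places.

N=6 nodes, M=9 members, R=3 reactions → 2N=12, M+R=12
member 0 (0-1): L=5.6281, (cx,cy)=(0.1960,0.9806)
member 1 (0-2): L=2.3800, (cx,cy)=(1.0000,0.0000)
member 2 (1-2): L=5.6648, (cx,cy)=(0.2254,-0.9743)
member 3 (1-3): L=2.8855, (cx,cy)=(0.9908,-0.1352)
member 4 (2-3): L=5.3674, (cx,cy)=(0.2947,0.9556)
member 5 (2-4): L=2.4950, (cx,cy)=(1.0000,0.0000)
member 6 (3-4): L=5.2096, (cx,cy)=(0.1753,-0.9845)
member 7 (3-5): L=2.3751, (cx,cy)=(0.9844,0.1760)
member 8 (4-5): L=5.7271, (cx,cy)=(0.2488,0.9686)
solve A·x = −loads:
  F[0-1] = -407.6277 N (compression)
  F[0-2] = -1095.1933 N (compression)
  F[1-2] = +435.2055 N (tension)
  F[1-3] = -179.6420 N (compression)
  F[2-3] = -443.7143 N (compression)
  F[2-4] = -866.3058 N (compression)
  F[3-4] = +339.1413 N (tension)
  F[3-5] = -374.0480 N (compression)
  F[4-5] = -3242.8346 N (compression)
  Rx@0 = +1175.0800 N
  Ry@0 = +399.7230 N
  Ry@4 = +2806.9570 N

339.141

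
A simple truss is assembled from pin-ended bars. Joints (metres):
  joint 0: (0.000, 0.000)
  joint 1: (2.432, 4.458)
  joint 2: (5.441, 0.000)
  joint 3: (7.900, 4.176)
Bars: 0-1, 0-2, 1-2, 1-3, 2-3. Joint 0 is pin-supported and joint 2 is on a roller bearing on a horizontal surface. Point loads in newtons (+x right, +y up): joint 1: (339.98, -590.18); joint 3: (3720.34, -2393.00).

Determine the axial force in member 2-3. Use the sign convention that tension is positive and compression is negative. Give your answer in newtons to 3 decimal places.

-2479.102

N=4 nodes, M=5 members, R=3 reactions → 2N=8, M+R=8
member 0 (0-1): L=5.0782, (cx,cy)=(0.4789,0.8779)
member 1 (0-2): L=5.4410, (cx,cy)=(1.0000,0.0000)
member 2 (1-2): L=5.3785, (cx,cy)=(0.5595,-0.8289)
member 3 (1-3): L=5.4753, (cx,cy)=(0.9987,-0.0515)
member 4 (2-3): L=4.8462, (cx,cy)=(0.5074,0.8617)
solve A·x = −loads:
  F[0-1] = +4430.1176 N (tension)
  F[0-2] = +1938.7043 N (tension)
  F[1-2] = -5713.8245 N (compression)
  F[1-3] = +4984.8720 N (tension)
  F[2-3] = -2479.1024 N (compression)
  Rx@0 = -4060.3200 N
  Ry@0 = -3889.0472 N
  Ry@2 = +6872.2272 N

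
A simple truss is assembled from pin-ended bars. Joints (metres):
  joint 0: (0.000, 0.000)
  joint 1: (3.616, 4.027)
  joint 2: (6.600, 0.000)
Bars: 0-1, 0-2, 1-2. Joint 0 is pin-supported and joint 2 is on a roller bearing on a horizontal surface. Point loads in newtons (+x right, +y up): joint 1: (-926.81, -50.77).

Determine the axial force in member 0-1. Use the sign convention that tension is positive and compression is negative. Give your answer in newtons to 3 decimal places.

N=3 nodes, M=3 members, R=3 reactions → 2N=6, M+R=6
member 0 (0-1): L=5.4122, (cx,cy)=(0.6681,0.7441)
member 1 (0-2): L=6.6000, (cx,cy)=(1.0000,0.0000)
member 2 (1-2): L=5.0121, (cx,cy)=(0.5954,-0.8035)
solve A·x = −loads:
  F[0-1] = -790.8659 N (compression)
  F[0-2] = -398.4190 N (compression)
  F[1-2] = +669.2056 N (tension)
  Rx@0 = +926.8100 N
  Ry@0 = +588.4487 N
  Ry@2 = -537.6787 N

-790.866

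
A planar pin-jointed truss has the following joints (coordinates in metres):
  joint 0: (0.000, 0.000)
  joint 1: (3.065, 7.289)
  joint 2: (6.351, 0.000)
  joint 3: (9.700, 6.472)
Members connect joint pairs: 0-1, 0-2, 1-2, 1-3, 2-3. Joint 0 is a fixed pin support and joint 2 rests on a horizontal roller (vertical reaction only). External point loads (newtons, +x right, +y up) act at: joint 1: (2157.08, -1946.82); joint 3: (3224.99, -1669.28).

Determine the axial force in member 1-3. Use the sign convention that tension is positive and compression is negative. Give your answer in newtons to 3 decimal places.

3872.886

N=4 nodes, M=5 members, R=3 reactions → 2N=8, M+R=8
member 0 (0-1): L=7.9072, (cx,cy)=(0.3876,0.9218)
member 1 (0-2): L=6.3510, (cx,cy)=(1.0000,0.0000)
member 2 (1-2): L=7.9955, (cx,cy)=(0.4110,-0.9116)
member 3 (1-3): L=6.6851, (cx,cy)=(0.9925,-0.1222)
member 4 (2-3): L=7.2872, (cx,cy)=(0.4596,0.8881)
solve A·x = −loads:
  F[0-1] = +6112.9805 N (tension)
  F[0-2] = +3012.5466 N (tension)
  F[1-2] = -8835.9076 N (compression)
  F[1-3] = +3872.8861 N (tension)
  F[2-3] = -1346.6001 N (compression)
  Rx@0 = -5382.0700 N
  Ry@0 = -5635.0590 N
  Ry@2 = +9251.1590 N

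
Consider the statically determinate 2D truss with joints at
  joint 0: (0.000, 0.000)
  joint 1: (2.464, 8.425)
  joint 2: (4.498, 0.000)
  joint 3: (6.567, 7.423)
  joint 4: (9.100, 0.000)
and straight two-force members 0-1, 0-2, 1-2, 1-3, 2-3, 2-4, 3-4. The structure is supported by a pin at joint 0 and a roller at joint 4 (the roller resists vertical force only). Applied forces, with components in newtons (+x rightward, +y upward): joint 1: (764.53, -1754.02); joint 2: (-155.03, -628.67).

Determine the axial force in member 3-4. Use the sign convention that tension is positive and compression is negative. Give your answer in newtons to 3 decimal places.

N=5 nodes, M=7 members, R=3 reactions → 2N=10, M+R=10
member 0 (0-1): L=8.7779, (cx,cy)=(0.2807,0.9598)
member 1 (0-2): L=4.4980, (cx,cy)=(1.0000,0.0000)
member 2 (1-2): L=8.6671, (cx,cy)=(0.2347,-0.9721)
member 3 (1-3): L=4.2236, (cx,cy)=(0.9715,-0.2372)
member 4 (2-3): L=7.7060, (cx,cy)=(0.2685,0.9633)
member 5 (2-4): L=4.6020, (cx,cy)=(1.0000,0.0000)
member 6 (3-4): L=7.8433, (cx,cy)=(0.3230,-0.9464)
solve A·x = −loads:
  F[0-1] = -926.4406 N (compression)
  F[0-2] = +869.5558 N (tension)
  F[1-2] = -671.8831 N (compression)
  F[1-3] = -892.3835 N (compression)
  F[2-3] = +1330.6484 N (tension)
  F[2-4] = +509.6362 N (tension)
  F[3-4] = -1578.0571 N (compression)
  Rx@0 = -609.5000 N
  Ry@0 = +889.1924 N
  Ry@4 = +1493.4976 N

-1578.057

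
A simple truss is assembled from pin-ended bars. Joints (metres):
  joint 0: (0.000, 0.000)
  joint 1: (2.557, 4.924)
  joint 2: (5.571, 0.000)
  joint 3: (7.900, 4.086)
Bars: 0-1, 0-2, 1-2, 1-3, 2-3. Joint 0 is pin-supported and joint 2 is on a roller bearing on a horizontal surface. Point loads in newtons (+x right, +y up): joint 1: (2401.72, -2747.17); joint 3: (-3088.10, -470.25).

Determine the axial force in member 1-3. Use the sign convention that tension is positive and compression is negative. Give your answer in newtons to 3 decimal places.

N=4 nodes, M=5 members, R=3 reactions → 2N=8, M+R=8
member 0 (0-1): L=5.5483, (cx,cy)=(0.4609,0.8875)
member 1 (0-2): L=5.5710, (cx,cy)=(1.0000,0.0000)
member 2 (1-2): L=5.7732, (cx,cy)=(0.5221,-0.8529)
member 3 (1-3): L=5.4083, (cx,cy)=(0.9879,-0.1549)
member 4 (2-3): L=4.7032, (cx,cy)=(0.4952,0.8688)
solve A·x = −loads:
  F[0-1] = -1613.3659 N (compression)
  F[0-2] = +57.1541 N (tension)
  F[1-2] = -1066.1759 N (compression)
  F[1-3] = -2620.2850 N (compression)
  F[2-3] = -1008.6040 N (compression)
  Rx@0 = +686.3800 N
  Ry@0 = +1431.8193 N
  Ry@2 = +1785.6007 N

-2620.285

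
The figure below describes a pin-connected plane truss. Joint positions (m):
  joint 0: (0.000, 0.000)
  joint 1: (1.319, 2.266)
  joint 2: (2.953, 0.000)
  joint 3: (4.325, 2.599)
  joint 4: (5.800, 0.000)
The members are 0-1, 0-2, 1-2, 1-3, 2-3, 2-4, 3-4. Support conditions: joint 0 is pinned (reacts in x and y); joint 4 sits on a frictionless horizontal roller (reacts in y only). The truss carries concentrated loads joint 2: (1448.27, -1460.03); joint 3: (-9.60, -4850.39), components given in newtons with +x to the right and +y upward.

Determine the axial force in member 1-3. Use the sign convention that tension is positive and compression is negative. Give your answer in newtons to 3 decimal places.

N=5 nodes, M=7 members, R=3 reactions → 2N=10, M+R=10
member 0 (0-1): L=2.6219, (cx,cy)=(0.5031,0.8642)
member 1 (0-2): L=2.9530, (cx,cy)=(1.0000,0.0000)
member 2 (1-2): L=2.7937, (cx,cy)=(0.5849,-0.8111)
member 3 (1-3): L=3.0244, (cx,cy)=(0.9939,0.1101)
member 4 (2-3): L=2.9389, (cx,cy)=(0.4668,0.8843)
member 5 (2-4): L=2.8470, (cx,cy)=(1.0000,0.0000)
member 6 (3-4): L=2.9884, (cx,cy)=(0.4936,-0.8697)
solve A·x = −loads:
  F[0-1] = -2261.4777 N (compression)
  F[0-2] = +2576.3392 N (tension)
  F[1-2] = +2087.4953 N (tension)
  F[1-3] = -2373.0509 N (compression)
  F[2-3] = -263.6593 N (compression)
  F[2-4] = +2472.1094 N (tension)
  F[3-4] = -5008.5469 N (compression)
  Rx@0 = -1438.6700 N
  Ry@0 = +1954.4795 N
  Ry@4 = +4355.9405 N

-2373.051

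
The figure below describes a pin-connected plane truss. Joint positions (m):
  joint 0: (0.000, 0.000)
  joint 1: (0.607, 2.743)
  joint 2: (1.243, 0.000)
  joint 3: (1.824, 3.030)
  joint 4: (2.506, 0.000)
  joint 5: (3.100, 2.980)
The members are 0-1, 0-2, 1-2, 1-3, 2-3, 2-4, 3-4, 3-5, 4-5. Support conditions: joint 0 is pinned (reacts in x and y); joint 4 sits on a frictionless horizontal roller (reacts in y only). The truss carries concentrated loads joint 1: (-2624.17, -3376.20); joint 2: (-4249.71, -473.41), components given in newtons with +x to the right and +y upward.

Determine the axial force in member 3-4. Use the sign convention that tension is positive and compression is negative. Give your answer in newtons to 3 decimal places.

N=6 nodes, M=9 members, R=3 reactions → 2N=12, M+R=12
member 0 (0-1): L=2.8094, (cx,cy)=(0.2161,0.9764)
member 1 (0-2): L=1.2430, (cx,cy)=(1.0000,0.0000)
member 2 (1-2): L=2.8158, (cx,cy)=(0.2259,-0.9742)
member 3 (1-3): L=1.2504, (cx,cy)=(0.9733,0.2295)
member 4 (2-3): L=3.0852, (cx,cy)=(0.1883,0.9821)
member 5 (2-4): L=1.2630, (cx,cy)=(1.0000,0.0000)
member 6 (3-4): L=3.1058, (cx,cy)=(0.2196,-0.9756)
member 7 (3-5): L=1.2770, (cx,cy)=(0.9992,-0.0392)
member 8 (4-5): L=3.0386, (cx,cy)=(0.1955,0.9807)
solve A·x = −loads:
  F[0-1] = -5806.5150 N (compression)
  F[0-2] = -5619.3039 N (compression)
  F[1-2] = +2546.3179 N (tension)
  F[1-3] = +816.2471 N (tension)
  F[2-3] = -2043.6693 N (compression)
  F[2-4] = -409.5941 N (compression)
  F[3-4] = +1865.2779 N (tension)
  F[3-5] = +0.0000 N (tension)
  F[4-5] = -0.0000 N (compression)
  Rx@0 = +6873.8800 N
  Ry@0 = +5669.3611 N
  Ry@4 = -1819.7511 N

1865.278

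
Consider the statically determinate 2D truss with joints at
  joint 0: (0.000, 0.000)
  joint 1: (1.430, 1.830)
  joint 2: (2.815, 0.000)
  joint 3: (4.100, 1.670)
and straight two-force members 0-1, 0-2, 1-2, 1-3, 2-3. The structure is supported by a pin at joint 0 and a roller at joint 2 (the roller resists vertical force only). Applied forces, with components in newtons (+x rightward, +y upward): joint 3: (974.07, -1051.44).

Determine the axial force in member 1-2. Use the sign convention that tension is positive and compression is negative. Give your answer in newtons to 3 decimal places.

N=4 nodes, M=5 members, R=3 reactions → 2N=8, M+R=8
member 0 (0-1): L=2.3225, (cx,cy)=(0.6157,0.7880)
member 1 (0-2): L=2.8150, (cx,cy)=(1.0000,0.0000)
member 2 (1-2): L=2.2950, (cx,cy)=(0.6035,-0.7974)
member 3 (1-3): L=2.6748, (cx,cy)=(0.9982,-0.0598)
member 4 (2-3): L=2.1072, (cx,cy)=(0.6098,0.7925)
solve A·x = −loads:
  F[0-1] = +1342.4962 N (tension)
  F[0-2] = +147.4580 N (tension)
  F[1-2] = -1454.7371 N (compression)
  F[1-3] = +1707.5746 N (tension)
  F[2-3] = -1197.7966 N (compression)
  Rx@0 = -974.0700 N
  Ry@0 = -1057.8321 N
  Ry@2 = +2109.2721 N

-1454.737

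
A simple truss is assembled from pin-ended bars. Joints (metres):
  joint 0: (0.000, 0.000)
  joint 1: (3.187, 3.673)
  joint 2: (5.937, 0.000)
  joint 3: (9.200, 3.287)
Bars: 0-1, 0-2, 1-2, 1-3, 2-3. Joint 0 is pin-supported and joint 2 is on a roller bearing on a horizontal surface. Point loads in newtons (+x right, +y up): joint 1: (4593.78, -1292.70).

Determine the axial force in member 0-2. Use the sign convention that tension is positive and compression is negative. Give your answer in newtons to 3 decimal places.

N=4 nodes, M=5 members, R=3 reactions → 2N=8, M+R=8
member 0 (0-1): L=4.8629, (cx,cy)=(0.6554,0.7553)
member 1 (0-2): L=5.9370, (cx,cy)=(1.0000,0.0000)
member 2 (1-2): L=4.5884, (cx,cy)=(0.5993,-0.8005)
member 3 (1-3): L=6.0254, (cx,cy)=(0.9979,-0.0641)
member 4 (2-3): L=4.6316, (cx,cy)=(0.7045,0.7097)
solve A·x = −loads:
  F[0-1] = +2969.9439 N (tension)
  F[0-2] = +2647.3713 N (tension)
  F[1-2] = -4417.1646 N (compression)
  F[1-3] = -0.0000 N (compression)
  F[2-3] = +0.0000 N (tension)
  Rx@0 = -4593.7800 N
  Ry@0 = -2243.2254 N
  Ry@2 = +3535.9254 N

2647.371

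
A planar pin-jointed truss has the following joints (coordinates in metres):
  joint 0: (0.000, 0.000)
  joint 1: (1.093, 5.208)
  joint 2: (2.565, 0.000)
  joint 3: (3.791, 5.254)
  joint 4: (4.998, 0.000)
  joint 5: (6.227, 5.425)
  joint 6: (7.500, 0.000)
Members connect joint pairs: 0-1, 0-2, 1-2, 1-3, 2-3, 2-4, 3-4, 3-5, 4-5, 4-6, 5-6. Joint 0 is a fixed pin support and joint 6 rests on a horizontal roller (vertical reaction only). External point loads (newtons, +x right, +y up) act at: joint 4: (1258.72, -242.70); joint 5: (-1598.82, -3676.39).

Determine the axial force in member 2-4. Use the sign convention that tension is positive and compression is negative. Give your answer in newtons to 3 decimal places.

N=7 nodes, M=11 members, R=3 reactions → 2N=14, M+R=14
member 0 (0-1): L=5.3215, (cx,cy)=(0.2054,0.9787)
member 1 (0-2): L=2.5650, (cx,cy)=(1.0000,0.0000)
member 2 (1-2): L=5.4120, (cx,cy)=(0.2720,-0.9623)
member 3 (1-3): L=2.6984, (cx,cy)=(0.9999,0.0170)
member 4 (2-3): L=5.3951, (cx,cy)=(0.2272,0.9738)
member 5 (2-4): L=2.4330, (cx,cy)=(1.0000,0.0000)
member 6 (3-4): L=5.3909, (cx,cy)=(0.2239,-0.9746)
member 7 (3-5): L=2.4420, (cx,cy)=(0.9975,0.0700)
member 8 (4-5): L=5.5625, (cx,cy)=(0.2209,0.9753)
member 9 (4-6): L=2.5020, (cx,cy)=(1.0000,0.0000)
member 10 (5-6): L=5.5724, (cx,cy)=(0.2284,-0.9736)
solve A·x = −loads:
  F[0-1] = -1902.0027 N (compression)
  F[0-2] = +50.5615 N (tension)
  F[1-2] = +1918.2091 N (tension)
  F[1-3] = -912.5216 N (compression)
  F[2-3] = -1895.4833 N (compression)
  F[2-4] = +1003.0212 N (tension)
  F[3-4] = +1784.4233 N (tension)
  F[3-5] = -1746.9374 N (compression)
  F[4-5] = -1534.3409 N (compression)
  F[4-6] = +482.8341 N (tension)
  F[5-6] = -2113.5301 N (compression)
  Rx@0 = +340.1000 N
  Ry@0 = +1861.4504 N
  Ry@6 = +2057.6396 N

1003.021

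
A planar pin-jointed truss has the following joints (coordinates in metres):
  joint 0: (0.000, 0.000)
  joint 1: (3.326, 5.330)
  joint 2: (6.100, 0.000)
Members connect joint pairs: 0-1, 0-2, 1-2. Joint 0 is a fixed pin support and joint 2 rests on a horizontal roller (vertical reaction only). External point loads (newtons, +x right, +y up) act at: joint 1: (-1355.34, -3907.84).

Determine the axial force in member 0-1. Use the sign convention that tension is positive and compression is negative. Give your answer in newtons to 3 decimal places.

N=3 nodes, M=3 members, R=3 reactions → 2N=6, M+R=6
member 0 (0-1): L=6.2826, (cx,cy)=(0.5294,0.8484)
member 1 (0-2): L=6.1000, (cx,cy)=(1.0000,0.0000)
member 2 (1-2): L=6.0087, (cx,cy)=(0.4617,-0.8871)
solve A·x = −loads:
  F[0-1] = -3490.6345 N (compression)
  F[0-2] = +492.5946 N (tension)
  F[1-2] = -1066.9908 N (compression)
  Rx@0 = +1355.3400 N
  Ry@0 = +2961.3624 N
  Ry@2 = +946.4776 N

-3490.634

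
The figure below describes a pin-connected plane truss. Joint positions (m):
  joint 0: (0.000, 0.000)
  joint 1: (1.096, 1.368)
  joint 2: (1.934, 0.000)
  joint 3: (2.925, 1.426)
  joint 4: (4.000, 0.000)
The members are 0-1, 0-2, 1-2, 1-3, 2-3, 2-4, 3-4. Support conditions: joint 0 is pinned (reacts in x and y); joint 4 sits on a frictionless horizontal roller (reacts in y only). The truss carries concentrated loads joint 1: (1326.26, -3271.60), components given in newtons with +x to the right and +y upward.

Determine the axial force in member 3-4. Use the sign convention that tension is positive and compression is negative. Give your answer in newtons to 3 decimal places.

N=5 nodes, M=7 members, R=3 reactions → 2N=10, M+R=10
member 0 (0-1): L=1.7529, (cx,cy)=(0.6253,0.7804)
member 1 (0-2): L=1.9340, (cx,cy)=(1.0000,0.0000)
member 2 (1-2): L=1.6043, (cx,cy)=(0.5224,-0.8527)
member 3 (1-3): L=1.8299, (cx,cy)=(0.9995,0.0317)
member 4 (2-3): L=1.7365, (cx,cy)=(0.5707,0.8212)
member 5 (2-4): L=2.0660, (cx,cy)=(1.0000,0.0000)
member 6 (3-4): L=1.7858, (cx,cy)=(0.6020,-0.7985)
solve A·x = −loads:
  F[0-1] = -2462.2542 N (compression)
  F[0-2] = +2865.7880 N (tension)
  F[1-2] = -1657.5310 N (compression)
  F[1-3] = -2000.9698 N (compression)
  F[2-3] = +1721.2174 N (tension)
  F[2-4] = +1017.7064 N (tension)
  F[3-4] = -1690.6284 N (compression)
  Rx@0 = -1326.2600 N
  Ry@0 = +1921.6007 N
  Ry@4 = +1349.9993 N

-1690.628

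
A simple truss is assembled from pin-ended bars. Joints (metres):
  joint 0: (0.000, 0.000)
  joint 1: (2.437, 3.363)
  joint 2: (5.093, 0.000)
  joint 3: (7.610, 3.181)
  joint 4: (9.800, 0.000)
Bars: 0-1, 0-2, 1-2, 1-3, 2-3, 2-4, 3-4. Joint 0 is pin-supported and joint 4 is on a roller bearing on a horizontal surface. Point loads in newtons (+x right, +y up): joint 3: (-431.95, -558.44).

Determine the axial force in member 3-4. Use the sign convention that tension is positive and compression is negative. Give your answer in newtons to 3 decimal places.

N=5 nodes, M=7 members, R=3 reactions → 2N=10, M+R=10
member 0 (0-1): L=4.1532, (cx,cy)=(0.5868,0.8097)
member 1 (0-2): L=5.0930, (cx,cy)=(1.0000,0.0000)
member 2 (1-2): L=4.2853, (cx,cy)=(0.6198,-0.7848)
member 3 (1-3): L=5.1762, (cx,cy)=(0.9994,-0.0352)
member 4 (2-3): L=4.0564, (cx,cy)=(0.6205,0.7842)
member 5 (2-4): L=4.7070, (cx,cy)=(1.0000,0.0000)
member 6 (3-4): L=3.8620, (cx,cy)=(0.5671,-0.8237)
solve A·x = −loads:
  F[0-1] = -327.2657 N (compression)
  F[0-2] = -239.9164 N (compression)
  F[1-2] = +356.1874 N (tension)
  F[1-3] = -413.0497 N (compression)
  F[2-3] = -356.4456 N (compression)
  F[2-4] = +202.0213 N (tension)
  F[3-4] = -356.2565 N (compression)
  Rx@0 = +431.9500 N
  Ry@0 = +265.0017 N
  Ry@4 = +293.4383 N

-356.256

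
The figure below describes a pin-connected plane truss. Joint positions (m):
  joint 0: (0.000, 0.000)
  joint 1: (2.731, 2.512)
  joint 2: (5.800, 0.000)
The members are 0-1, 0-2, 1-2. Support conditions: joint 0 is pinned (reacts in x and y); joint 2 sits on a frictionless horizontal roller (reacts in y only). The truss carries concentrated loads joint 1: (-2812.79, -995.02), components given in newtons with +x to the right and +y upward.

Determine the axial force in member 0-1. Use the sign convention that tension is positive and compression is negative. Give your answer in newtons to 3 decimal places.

N=3 nodes, M=3 members, R=3 reactions → 2N=6, M+R=6
member 0 (0-1): L=3.7106, (cx,cy)=(0.7360,0.6770)
member 1 (0-2): L=5.8000, (cx,cy)=(1.0000,0.0000)
member 2 (1-2): L=3.9660, (cx,cy)=(0.7738,-0.6334)
solve A·x = −loads:
  F[0-1] = -2577.2257 N (compression)
  F[0-2] = -915.9497 N (compression)
  F[1-2] = +1183.6519 N (tension)
  Rx@0 = +2812.7900 N
  Ry@0 = +1744.7319 N
  Ry@2 = -749.7119 N

-2577.226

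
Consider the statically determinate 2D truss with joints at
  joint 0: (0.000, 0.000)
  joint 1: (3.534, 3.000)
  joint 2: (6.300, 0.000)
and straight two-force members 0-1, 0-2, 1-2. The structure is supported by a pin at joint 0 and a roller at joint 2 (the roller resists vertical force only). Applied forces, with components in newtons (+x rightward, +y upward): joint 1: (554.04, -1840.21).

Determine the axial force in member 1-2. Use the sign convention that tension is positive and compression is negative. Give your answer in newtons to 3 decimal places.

-1762.925

N=3 nodes, M=3 members, R=3 reactions → 2N=6, M+R=6
member 0 (0-1): L=4.6356, (cx,cy)=(0.7624,0.6472)
member 1 (0-2): L=6.3000, (cx,cy)=(1.0000,0.0000)
member 2 (1-2): L=4.0805, (cx,cy)=(0.6779,-0.7352)
solve A·x = −loads:
  F[0-1] = -840.7679 N (compression)
  F[0-2] = +1195.0030 N (tension)
  F[1-2] = -1762.9249 N (compression)
  Rx@0 = -554.0400 N
  Ry@0 = +544.1112 N
  Ry@2 = +1296.0988 N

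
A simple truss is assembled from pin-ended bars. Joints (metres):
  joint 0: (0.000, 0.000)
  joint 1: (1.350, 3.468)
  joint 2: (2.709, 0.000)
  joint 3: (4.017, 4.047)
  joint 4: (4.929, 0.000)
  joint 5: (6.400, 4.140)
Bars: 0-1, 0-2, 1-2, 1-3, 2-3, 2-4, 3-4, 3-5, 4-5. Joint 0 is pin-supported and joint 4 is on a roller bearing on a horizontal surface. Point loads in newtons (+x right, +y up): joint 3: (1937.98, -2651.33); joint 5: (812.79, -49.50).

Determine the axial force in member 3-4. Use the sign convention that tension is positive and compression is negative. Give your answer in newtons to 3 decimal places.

N=6 nodes, M=9 members, R=3 reactions → 2N=12, M+R=12
member 0 (0-1): L=3.7215, (cx,cy)=(0.3628,0.9319)
member 1 (0-2): L=2.7090, (cx,cy)=(1.0000,0.0000)
member 2 (1-2): L=3.7248, (cx,cy)=(0.3649,-0.9311)
member 3 (1-3): L=2.7291, (cx,cy)=(0.9772,0.2122)
member 4 (2-3): L=4.2531, (cx,cy)=(0.3075,0.9515)
member 5 (2-4): L=2.2200, (cx,cy)=(1.0000,0.0000)
member 6 (3-4): L=4.1485, (cx,cy)=(0.2198,-0.9755)
member 7 (3-5): L=2.3848, (cx,cy)=(0.9992,0.0390)
member 8 (4-5): L=4.3936, (cx,cy)=(0.3348,0.9423)
solve A·x = −loads:
  F[0-1] = +1929.5159 N (tension)
  F[0-2] = +2050.8237 N (tension)
  F[1-2] = -1629.3877 N (compression)
  F[1-3] = +1324.5894 N (tension)
  F[2-3] = +1594.3333 N (tension)
  F[2-4] = +966.0148 N (tension)
  F[3-4] = -4527.3073 N (compression)
  F[3-5] = +842.6955 N (tension)
  F[4-5] = -87.4069 N (compression)
  Rx@0 = -2750.7700 N
  Ry@0 = -1798.0842 N
  Ry@4 = +4498.9142 N

-4527.307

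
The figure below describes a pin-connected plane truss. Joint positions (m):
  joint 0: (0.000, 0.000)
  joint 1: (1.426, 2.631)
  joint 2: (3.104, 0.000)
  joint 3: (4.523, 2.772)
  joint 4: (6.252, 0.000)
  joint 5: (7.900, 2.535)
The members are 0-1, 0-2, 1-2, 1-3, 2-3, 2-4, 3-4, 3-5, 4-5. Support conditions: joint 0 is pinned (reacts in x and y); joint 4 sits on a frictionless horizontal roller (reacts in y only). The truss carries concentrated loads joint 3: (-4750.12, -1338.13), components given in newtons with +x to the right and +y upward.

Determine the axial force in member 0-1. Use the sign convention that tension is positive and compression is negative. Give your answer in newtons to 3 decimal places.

N=6 nodes, M=9 members, R=3 reactions → 2N=12, M+R=12
member 0 (0-1): L=2.9926, (cx,cy)=(0.4765,0.8792)
member 1 (0-2): L=3.1040, (cx,cy)=(1.0000,0.0000)
member 2 (1-2): L=3.1206, (cx,cy)=(0.5377,-0.8431)
member 3 (1-3): L=3.1002, (cx,cy)=(0.9990,0.0455)
member 4 (2-3): L=3.1141, (cx,cy)=(0.4557,0.8901)
member 5 (2-4): L=3.1480, (cx,cy)=(1.0000,0.0000)
member 6 (3-4): L=3.2670, (cx,cy)=(0.5292,-0.8485)
member 7 (3-5): L=3.3853, (cx,cy)=(0.9975,-0.0700)
member 8 (4-5): L=3.0236, (cx,cy)=(0.5450,0.8384)
solve A·x = −loads:
  F[0-1] = -2816.4776 N (compression)
  F[0-2] = -3408.0425 N (compression)
  F[1-2] = +2783.6039 N (tension)
  F[1-3] = -2841.8326 N (compression)
  F[2-3] = -2636.5410 N (compression)
  F[2-4] = -709.8326 N (compression)
  F[3-4] = +1341.2595 N (tension)
  F[3-5] = -0.0000 N (tension)
  F[4-5] = +0.0000 N (tension)
  Rx@0 = +4750.1200 N
  Ry@0 = +2476.1611 N
  Ry@4 = -1138.0311 N

-2816.478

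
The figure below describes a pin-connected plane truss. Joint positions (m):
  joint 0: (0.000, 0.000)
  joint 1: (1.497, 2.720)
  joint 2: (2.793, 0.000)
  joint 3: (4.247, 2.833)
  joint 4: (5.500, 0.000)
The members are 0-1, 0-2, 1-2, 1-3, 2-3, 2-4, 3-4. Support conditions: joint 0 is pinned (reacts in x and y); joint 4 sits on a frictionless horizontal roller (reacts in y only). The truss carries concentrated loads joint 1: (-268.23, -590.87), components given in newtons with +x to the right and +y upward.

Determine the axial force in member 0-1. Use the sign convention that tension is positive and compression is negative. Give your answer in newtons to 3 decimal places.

-642.291

N=5 nodes, M=7 members, R=3 reactions → 2N=10, M+R=10
member 0 (0-1): L=3.1047, (cx,cy)=(0.4822,0.8761)
member 1 (0-2): L=2.7930, (cx,cy)=(1.0000,0.0000)
member 2 (1-2): L=3.0130, (cx,cy)=(0.4301,-0.9028)
member 3 (1-3): L=2.7523, (cx,cy)=(0.9992,0.0411)
member 4 (2-3): L=3.1843, (cx,cy)=(0.4566,0.8897)
member 5 (2-4): L=2.7070, (cx,cy)=(1.0000,0.0000)
member 6 (3-4): L=3.0977, (cx,cy)=(0.4045,-0.9145)
solve A·x = −loads:
  F[0-1] = -642.2906 N (compression)
  F[0-2] = +41.4607 N (tension)
  F[1-2] = -32.4583 N (compression)
  F[1-3] = -27.5223 N (compression)
  F[2-3] = +32.9360 N (tension)
  F[2-4] = +12.4602 N (tension)
  F[3-4] = -30.8046 N (compression)
  Rx@0 = +268.2300 N
  Ry@0 = +562.6979 N
  Ry@4 = +28.1721 N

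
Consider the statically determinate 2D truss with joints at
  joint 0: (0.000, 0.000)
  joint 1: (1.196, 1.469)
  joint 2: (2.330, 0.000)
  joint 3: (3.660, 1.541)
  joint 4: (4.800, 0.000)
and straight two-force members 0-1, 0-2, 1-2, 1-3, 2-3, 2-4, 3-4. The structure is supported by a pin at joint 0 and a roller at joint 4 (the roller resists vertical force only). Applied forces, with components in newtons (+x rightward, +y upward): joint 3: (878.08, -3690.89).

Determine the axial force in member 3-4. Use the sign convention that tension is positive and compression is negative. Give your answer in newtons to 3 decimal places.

-3851.351

N=5 nodes, M=7 members, R=3 reactions → 2N=10, M+R=10
member 0 (0-1): L=1.8943, (cx,cy)=(0.6314,0.7755)
member 1 (0-2): L=2.3300, (cx,cy)=(1.0000,0.0000)
member 2 (1-2): L=1.8558, (cx,cy)=(0.6111,-0.7916)
member 3 (1-3): L=2.4651, (cx,cy)=(0.9996,0.0292)
member 4 (2-3): L=2.0356, (cx,cy)=(0.6534,0.7570)
member 5 (2-4): L=2.4700, (cx,cy)=(1.0000,0.0000)
member 6 (3-4): L=1.9168, (cx,cy)=(0.5947,-0.8039)
solve A·x = −loads:
  F[0-1] = -766.8581 N (compression)
  F[0-2] = +1362.2492 N (tension)
  F[1-2] = +717.2125 N (tension)
  F[1-3] = -922.8257 N (compression)
  F[2-3] = -749.9436 N (compression)
  F[2-4] = +2290.5077 N (tension)
  F[3-4] = -3851.3510 N (compression)
  Rx@0 = -878.0800 N
  Ry@0 = +594.6861 N
  Ry@4 = +3096.2039 N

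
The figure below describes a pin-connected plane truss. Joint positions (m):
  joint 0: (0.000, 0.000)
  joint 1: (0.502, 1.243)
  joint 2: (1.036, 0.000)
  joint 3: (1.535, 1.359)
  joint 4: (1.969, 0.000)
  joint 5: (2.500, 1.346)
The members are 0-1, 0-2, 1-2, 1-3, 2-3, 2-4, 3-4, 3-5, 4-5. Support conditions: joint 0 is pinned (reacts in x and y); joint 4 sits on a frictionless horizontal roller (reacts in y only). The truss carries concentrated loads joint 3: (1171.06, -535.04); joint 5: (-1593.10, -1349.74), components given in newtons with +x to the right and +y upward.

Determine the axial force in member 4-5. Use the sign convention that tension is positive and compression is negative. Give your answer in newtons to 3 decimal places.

-1466.254

N=6 nodes, M=9 members, R=3 reactions → 2N=12, M+R=12
member 0 (0-1): L=1.3405, (cx,cy)=(0.3745,0.9272)
member 1 (0-2): L=1.0360, (cx,cy)=(1.0000,0.0000)
member 2 (1-2): L=1.3529, (cx,cy)=(0.3947,-0.9188)
member 3 (1-3): L=1.0395, (cx,cy)=(0.9938,0.1116)
member 4 (2-3): L=1.4477, (cx,cy)=(0.3447,0.9387)
member 5 (2-4): L=0.9330, (cx,cy)=(1.0000,0.0000)
member 6 (3-4): L=1.4266, (cx,cy)=(0.3042,-0.9526)
member 7 (3-5): L=0.9651, (cx,cy)=(0.9999,-0.0135)
member 8 (4-5): L=1.4470, (cx,cy)=(0.3670,0.9302)
solve A·x = −loads:
  F[0-1] = -37.4302 N (compression)
  F[0-2] = -408.0233 N (compression)
  F[1-2] = +34.4012 N (tension)
  F[1-3] = -27.7691 N (compression)
  F[2-3] = -33.6712 N (compression)
  F[2-4] = -382.8385 N (compression)
  F[3-4] = -510.3077 N (compression)
  F[3-5] = -1055.1134 N (compression)
  F[4-5] = -1466.2536 N (compression)
  Rx@0 = +422.0400 N
  Ry@0 = +34.7067 N
  Ry@4 = +1850.0733 N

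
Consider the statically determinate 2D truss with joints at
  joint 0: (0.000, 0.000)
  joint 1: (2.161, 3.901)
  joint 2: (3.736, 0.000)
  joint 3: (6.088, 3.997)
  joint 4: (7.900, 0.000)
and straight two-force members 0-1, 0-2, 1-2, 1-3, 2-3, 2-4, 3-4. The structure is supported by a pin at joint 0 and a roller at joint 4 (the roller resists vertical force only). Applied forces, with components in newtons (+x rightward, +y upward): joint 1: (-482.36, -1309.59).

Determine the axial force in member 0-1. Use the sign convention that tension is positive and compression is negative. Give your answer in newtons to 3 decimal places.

N=5 nodes, M=7 members, R=3 reactions → 2N=10, M+R=10
member 0 (0-1): L=4.4596, (cx,cy)=(0.4846,0.8747)
member 1 (0-2): L=3.7360, (cx,cy)=(1.0000,0.0000)
member 2 (1-2): L=4.2069, (cx,cy)=(0.3744,-0.9273)
member 3 (1-3): L=3.9282, (cx,cy)=(0.9997,0.0244)
member 4 (2-3): L=4.6377, (cx,cy)=(0.5072,0.8619)
member 5 (2-4): L=4.1640, (cx,cy)=(1.0000,0.0000)
member 6 (3-4): L=4.3885, (cx,cy)=(0.4129,-0.9108)
solve A·x = −loads:
  F[0-1] = -1359.8728 N (compression)
  F[0-2] = +176.6022 N (tension)
  F[1-2] = -132.8026 N (compression)
  F[1-3] = -126.9214 N (compression)
  F[2-3] = +142.8829 N (tension)
  F[2-4] = +54.4202 N (tension)
  F[3-4] = -131.8022 N (compression)
  Rx@0 = +482.3600 N
  Ry@0 = +1189.5473 N
  Ry@4 = +120.0427 N

-1359.873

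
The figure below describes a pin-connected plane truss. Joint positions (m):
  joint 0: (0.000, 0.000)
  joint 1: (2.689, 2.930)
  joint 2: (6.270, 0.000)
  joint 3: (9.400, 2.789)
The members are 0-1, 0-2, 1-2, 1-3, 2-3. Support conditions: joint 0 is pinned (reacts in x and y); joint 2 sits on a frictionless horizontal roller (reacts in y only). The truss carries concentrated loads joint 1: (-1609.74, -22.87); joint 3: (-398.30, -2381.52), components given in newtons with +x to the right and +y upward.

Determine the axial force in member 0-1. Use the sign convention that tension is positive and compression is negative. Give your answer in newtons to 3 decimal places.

334.424

N=4 nodes, M=5 members, R=3 reactions → 2N=8, M+R=8
member 0 (0-1): L=3.9769, (cx,cy)=(0.6762,0.7368)
member 1 (0-2): L=6.2700, (cx,cy)=(1.0000,0.0000)
member 2 (1-2): L=4.6269, (cx,cy)=(0.7739,-0.6332)
member 3 (1-3): L=6.7125, (cx,cy)=(0.9998,-0.0210)
member 4 (2-3): L=4.1923, (cx,cy)=(0.7466,0.6653)
solve A·x = −loads:
  F[0-1] = +334.4244 N (tension)
  F[0-2] = -2234.1635 N (compression)
  F[1-2] = -498.9260 N (compression)
  F[1-3] = +2222.4964 N (tension)
  F[2-3] = -3509.6237 N (compression)
  Rx@0 = +2008.0400 N
  Ry@0 = -246.3897 N
  Ry@2 = +2650.7797 N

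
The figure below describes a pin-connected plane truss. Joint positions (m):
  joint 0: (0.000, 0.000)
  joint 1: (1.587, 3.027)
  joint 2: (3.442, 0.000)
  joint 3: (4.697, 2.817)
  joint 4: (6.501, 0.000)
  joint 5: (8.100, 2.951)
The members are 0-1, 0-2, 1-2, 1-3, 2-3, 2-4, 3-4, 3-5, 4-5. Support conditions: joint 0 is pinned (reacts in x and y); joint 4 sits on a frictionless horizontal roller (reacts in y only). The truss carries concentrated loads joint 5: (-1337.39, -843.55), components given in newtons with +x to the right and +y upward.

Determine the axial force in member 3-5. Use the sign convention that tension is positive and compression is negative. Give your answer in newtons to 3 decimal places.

-900.202

N=6 nodes, M=9 members, R=3 reactions → 2N=12, M+R=12
member 0 (0-1): L=3.4178, (cx,cy)=(0.4643,0.8857)
member 1 (0-2): L=3.4420, (cx,cy)=(1.0000,0.0000)
member 2 (1-2): L=3.5502, (cx,cy)=(0.5225,-0.8526)
member 3 (1-3): L=3.1171, (cx,cy)=(0.9977,-0.0674)
member 4 (2-3): L=3.0839, (cx,cy)=(0.4070,0.9135)
member 5 (2-4): L=3.0590, (cx,cy)=(1.0000,0.0000)
member 6 (3-4): L=3.3451, (cx,cy)=(0.5393,-0.8421)
member 7 (3-5): L=3.4056, (cx,cy)=(0.9992,0.0393)
member 8 (4-5): L=3.3564, (cx,cy)=(0.4764,0.8792)
solve A·x = −loads:
  F[0-1] = -451.1894 N (compression)
  F[0-2] = -1127.8870 N (compression)
  F[1-2] = +506.2041 N (tension)
  F[1-3] = -475.0787 N (compression)
  F[2-3] = -472.5016 N (compression)
  F[2-4] = -671.1058 N (compression)
  F[3-4] = +432.4571 N (tension)
  F[3-5] = -900.2016 N (compression)
  F[4-5] = -919.1399 N (compression)
  Rx@0 = +1337.3900 N
  Ry@0 = +399.6003 N
  Ry@4 = +443.9497 N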